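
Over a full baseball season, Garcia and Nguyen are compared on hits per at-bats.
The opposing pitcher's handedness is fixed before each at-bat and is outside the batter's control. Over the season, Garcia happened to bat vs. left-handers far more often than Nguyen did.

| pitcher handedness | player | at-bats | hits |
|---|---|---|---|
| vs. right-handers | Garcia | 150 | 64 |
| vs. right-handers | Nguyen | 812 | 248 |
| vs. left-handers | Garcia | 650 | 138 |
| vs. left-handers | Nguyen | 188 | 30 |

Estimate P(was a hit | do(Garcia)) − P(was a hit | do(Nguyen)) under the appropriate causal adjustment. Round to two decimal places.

+0.09

The pitcher handedness-specific comparison favours Garcia throughout, but the pooled figures favour Nguyen. The question is whether to condition on pitcher handedness.
Here pitcher handedness is a common cause — it drives both which player a case falls under and the outcome. The crude comparison mixes populations; the stratum-specific rates are the causally relevant ones.
Adjusting over the population distribution of pitcher handedness: 0.534·(0.427−0.305) + 0.466·(0.212−0.160) = +0.089.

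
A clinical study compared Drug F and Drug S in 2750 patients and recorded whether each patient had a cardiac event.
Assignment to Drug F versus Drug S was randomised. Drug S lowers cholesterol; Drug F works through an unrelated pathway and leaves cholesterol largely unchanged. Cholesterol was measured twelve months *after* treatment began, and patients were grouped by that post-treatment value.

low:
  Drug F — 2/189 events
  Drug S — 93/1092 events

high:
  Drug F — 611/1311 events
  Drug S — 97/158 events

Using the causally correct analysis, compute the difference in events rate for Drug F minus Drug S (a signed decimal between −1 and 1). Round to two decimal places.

Drug F is lower inside every cholesterol stratum but Drug S is lower in aggregate. Whether to stratify depends on how cholesterol relates to the drug.
Because the drug influences cholesterol, cholesterol is a post-treatment mediator, not a confounder. Stratifying on it would bias the estimate; the causal effect is the crude pooled difference.
The causal difference is the pooled difference: 0.409 − 0.152 = +0.257.

+0.26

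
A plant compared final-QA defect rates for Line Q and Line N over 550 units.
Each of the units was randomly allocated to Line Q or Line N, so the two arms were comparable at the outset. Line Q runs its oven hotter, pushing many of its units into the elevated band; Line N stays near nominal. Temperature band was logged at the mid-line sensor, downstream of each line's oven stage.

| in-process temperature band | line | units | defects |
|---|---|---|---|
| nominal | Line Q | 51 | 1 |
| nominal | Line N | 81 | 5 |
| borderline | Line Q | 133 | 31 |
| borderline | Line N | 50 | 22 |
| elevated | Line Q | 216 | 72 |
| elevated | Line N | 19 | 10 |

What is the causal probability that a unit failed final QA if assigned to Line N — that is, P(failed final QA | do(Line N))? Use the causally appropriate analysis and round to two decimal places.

0.25

Within every in-process temperature band level Line Q has the lower rate, yet pooled Line N does — Simpson's reversal.
In-process temperature band here is a post-treatment variable shaped by the line; conditioning on it would introduce bias rather than remove it. The overall comparison is the causal one.
So P(outcome | do(Line N)) is just the pooled rate for Line N: 37/150 = 0.247.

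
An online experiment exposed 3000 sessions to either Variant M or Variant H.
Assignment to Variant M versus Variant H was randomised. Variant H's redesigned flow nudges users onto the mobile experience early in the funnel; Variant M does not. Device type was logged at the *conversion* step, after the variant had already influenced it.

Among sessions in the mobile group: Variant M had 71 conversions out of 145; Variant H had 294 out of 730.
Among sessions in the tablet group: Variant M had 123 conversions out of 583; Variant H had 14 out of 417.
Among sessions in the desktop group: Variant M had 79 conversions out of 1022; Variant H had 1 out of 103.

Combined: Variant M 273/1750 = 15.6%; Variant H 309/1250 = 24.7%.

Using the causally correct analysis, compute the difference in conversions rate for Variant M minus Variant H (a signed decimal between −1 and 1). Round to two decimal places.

The stratified and pooled comparisons disagree (Variant M wins within each device type; Variant H wins overall), so the answer turns on the causal role of device type.
The distribution of device type is itself part of what the variant does — it is an intermediate outcome. Holding it fixed would remove that part of the effect; the total effect is the pooled difference.
The causal difference is the pooled difference: 0.156 − 0.247 = -0.091.

-0.09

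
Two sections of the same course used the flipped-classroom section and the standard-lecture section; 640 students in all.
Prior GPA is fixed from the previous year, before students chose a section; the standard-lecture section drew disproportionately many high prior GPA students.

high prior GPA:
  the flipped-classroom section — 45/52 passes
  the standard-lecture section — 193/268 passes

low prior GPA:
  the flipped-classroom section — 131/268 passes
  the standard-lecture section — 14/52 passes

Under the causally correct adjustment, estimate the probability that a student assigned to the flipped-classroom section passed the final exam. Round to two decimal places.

The prior GPA band-specific comparison favours the flipped-classroom section throughout, but the pooled figures favour the standard-lecture section. The question is whether to condition on prior GPA band.
Prior GPA band satisfies the back-door criterion: it is not a descendant of the teaching method, and it blocks the spurious path from teaching method to outcome. Adjusting for it (i.e., using the within-prior GPA band rates) gives the causal effect.
Standardising the flipped-classroom section to the population prior GPA band mix: 0.500·45/52 + 0.500·131/268 = 0.677.

0.68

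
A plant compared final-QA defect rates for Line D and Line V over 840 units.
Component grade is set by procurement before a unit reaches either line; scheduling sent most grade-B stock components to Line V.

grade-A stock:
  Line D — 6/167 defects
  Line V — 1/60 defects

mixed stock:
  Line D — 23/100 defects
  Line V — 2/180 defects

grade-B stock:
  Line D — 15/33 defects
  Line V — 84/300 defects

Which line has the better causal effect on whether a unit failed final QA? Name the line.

Component grade is set before the line has any effect — it is not caused by the line — and it independently drives the outcome. That makes it a confounder, so the causal comparison is within component grade levels.
Within each level — grade-A stock: 3.6% vs 1.7%; mixed stock: 23.0% vs 1.1%; grade-B stock: 45.5% vs 28.0% — Line V is lower every time.

Line V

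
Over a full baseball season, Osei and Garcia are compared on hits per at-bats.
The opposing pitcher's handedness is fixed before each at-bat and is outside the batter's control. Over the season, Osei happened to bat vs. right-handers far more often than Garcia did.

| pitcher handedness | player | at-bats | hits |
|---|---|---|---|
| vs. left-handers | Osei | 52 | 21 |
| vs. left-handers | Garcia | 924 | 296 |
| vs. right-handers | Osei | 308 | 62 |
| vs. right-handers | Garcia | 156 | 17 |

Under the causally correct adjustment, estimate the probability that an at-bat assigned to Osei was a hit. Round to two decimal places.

Within every pitcher handedness level Osei has the higher rate, yet pooled Garcia does — Simpson's reversal.
The imbalance in pitcher handedness arose from how at-bats were allocated, not from anything the player did; and pitcher handedness independently affects the outcome. The pooled gap is confounded — condition on pitcher handedness.
Standardising Osei to the population pitcher handedness mix: 0.678·21/52 + 0.322·62/308 = 0.339.

0.34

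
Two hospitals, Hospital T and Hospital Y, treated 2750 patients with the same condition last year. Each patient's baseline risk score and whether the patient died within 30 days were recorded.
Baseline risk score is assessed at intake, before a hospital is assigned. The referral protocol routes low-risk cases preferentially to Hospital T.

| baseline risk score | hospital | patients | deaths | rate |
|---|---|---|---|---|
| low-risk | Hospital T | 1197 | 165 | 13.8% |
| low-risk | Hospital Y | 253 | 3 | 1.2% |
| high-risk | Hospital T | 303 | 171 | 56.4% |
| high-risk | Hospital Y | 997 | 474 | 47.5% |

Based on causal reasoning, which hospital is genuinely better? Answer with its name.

Hospital Y

Baseline risk score differs across hospitals for reasons unrelated to any effect of the hospital itself, and it separately predicts the outcome — a classic confounder. We must compare within baseline risk score levels.
Within each level — low-risk: 13.8% vs 1.2%; high-risk: 56.4% vs 47.5% — Hospital Y is lower every time.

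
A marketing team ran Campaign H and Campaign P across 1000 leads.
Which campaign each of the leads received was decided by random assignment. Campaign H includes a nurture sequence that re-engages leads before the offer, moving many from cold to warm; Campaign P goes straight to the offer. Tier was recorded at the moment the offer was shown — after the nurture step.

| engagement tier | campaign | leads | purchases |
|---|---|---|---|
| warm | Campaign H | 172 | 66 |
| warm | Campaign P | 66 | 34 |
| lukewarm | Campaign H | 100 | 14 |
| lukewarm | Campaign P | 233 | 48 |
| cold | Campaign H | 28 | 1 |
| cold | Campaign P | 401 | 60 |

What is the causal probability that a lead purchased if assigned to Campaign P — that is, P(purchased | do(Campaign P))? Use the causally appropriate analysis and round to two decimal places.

0.20

Because the campaign influences engagement tier, engagement tier is a post-treatment mediator, not a confounder. Stratifying on it would bias the estimate; the causal effect is the crude pooled difference.
So P(outcome | do(Campaign P)) is just the pooled rate for Campaign P: 142/700 = 0.203.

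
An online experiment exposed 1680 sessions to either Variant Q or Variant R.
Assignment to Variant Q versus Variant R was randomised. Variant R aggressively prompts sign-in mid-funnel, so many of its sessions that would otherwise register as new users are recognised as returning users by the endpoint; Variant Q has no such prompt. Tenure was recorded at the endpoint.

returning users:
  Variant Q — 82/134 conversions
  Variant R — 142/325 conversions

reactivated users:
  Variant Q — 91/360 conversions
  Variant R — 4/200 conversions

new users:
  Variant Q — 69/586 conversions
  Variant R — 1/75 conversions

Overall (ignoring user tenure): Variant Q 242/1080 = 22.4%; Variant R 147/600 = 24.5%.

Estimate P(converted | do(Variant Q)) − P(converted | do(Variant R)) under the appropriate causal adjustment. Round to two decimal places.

-0.02

Because the variant influences user tenure, user tenure is a post-treatment mediator, not a confounder. Stratifying on it would bias the estimate; the causal effect is the crude pooled difference.
The causal difference is the pooled difference: 0.224 − 0.245 = -0.021.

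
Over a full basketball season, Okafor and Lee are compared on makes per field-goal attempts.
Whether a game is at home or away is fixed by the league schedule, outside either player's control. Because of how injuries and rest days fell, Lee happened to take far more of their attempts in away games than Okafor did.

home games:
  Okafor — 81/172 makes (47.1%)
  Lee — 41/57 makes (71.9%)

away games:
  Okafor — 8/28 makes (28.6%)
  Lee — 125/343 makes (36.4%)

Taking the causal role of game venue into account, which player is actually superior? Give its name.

Lee

Game venue satisfies the back-door criterion: it is not a descendant of the player, and it blocks the spurious path from player to outcome. Adjusting for it (i.e., using the within-game venue rates) gives the causal effect.
Within each level — home games: 47.1% vs 71.9%; away games: 28.6% vs 36.4% — Lee is higher every time.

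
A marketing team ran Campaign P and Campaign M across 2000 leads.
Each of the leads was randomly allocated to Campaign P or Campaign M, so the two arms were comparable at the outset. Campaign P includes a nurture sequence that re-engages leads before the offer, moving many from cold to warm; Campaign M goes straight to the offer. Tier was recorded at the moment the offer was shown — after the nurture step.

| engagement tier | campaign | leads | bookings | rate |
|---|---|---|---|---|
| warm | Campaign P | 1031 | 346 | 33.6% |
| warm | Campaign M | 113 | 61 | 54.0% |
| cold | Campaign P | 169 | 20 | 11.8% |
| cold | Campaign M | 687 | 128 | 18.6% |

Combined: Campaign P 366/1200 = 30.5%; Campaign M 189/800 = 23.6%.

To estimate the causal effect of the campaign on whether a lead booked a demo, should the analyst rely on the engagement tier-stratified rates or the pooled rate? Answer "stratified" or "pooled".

Engagement tier lies on the pathway campaign → engagement tier → outcome, so adjusting for it blocks the indirect effect. For the total causal effect of campaign, use the unadjusted pooled rates.
Pooled: Campaign P 30.5% vs Campaign M 23.6%; Campaign P is higher overall.

pooled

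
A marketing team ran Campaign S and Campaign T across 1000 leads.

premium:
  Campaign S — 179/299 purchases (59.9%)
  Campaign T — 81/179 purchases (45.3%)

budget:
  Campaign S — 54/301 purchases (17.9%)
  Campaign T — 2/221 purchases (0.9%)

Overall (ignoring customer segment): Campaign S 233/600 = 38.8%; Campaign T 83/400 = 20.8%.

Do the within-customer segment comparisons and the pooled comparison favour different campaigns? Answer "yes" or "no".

no

Within each customer segment level (premium 59.9% vs 45.3%; budget 17.9% vs 0.9%), Campaign S has the higher rate every time. Pooled: 38.8% vs 20.8% — Campaign S has the higher rate overall. They agree.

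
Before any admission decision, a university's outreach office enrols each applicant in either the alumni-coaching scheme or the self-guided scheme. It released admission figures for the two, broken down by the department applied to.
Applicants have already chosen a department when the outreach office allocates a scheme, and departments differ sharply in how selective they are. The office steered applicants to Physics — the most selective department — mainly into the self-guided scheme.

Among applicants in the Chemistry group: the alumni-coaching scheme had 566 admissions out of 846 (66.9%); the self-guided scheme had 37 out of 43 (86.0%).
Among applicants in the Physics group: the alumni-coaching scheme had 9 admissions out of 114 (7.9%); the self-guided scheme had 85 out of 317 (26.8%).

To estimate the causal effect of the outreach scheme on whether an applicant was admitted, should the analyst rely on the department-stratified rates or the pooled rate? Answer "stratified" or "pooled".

the self-guided scheme is higher inside every department stratum but the alumni-coaching scheme is higher in aggregate. Whether to stratify depends on how department relates to the outreach scheme.
Since department is a pre-existing factor (not a product of the outreach scheme) and it affects the outcome on its own, it is a confounder. The stratified rates, not the pooled rate, identify the causal effect.
Within each level — Chemistry: 66.9% vs 86.0%; Physics: 7.9% vs 26.8% — the self-guided scheme is higher every time.

stratified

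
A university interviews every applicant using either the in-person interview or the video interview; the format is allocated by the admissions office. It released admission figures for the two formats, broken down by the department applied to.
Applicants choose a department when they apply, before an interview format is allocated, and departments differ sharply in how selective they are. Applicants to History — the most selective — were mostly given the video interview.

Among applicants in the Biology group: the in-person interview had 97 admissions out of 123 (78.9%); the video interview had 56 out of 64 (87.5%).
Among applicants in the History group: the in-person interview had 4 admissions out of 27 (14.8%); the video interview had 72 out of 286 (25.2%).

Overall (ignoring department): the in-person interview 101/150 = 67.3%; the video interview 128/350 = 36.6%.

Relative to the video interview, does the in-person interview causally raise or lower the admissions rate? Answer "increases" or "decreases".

decreases

the video interview is higher inside every department stratum but the in-person interview is higher in aggregate. Whether to stratify depends on how department relates to the interview format.
The imbalance in department arose from how applicants were allocated, not from anything the interview format did; and department independently affects the outcome. The pooled gap is confounded — condition on department.
Within each level — Biology: 78.9% vs 87.5%; History: 14.8% vs 25.2% — the video interview is higher every time.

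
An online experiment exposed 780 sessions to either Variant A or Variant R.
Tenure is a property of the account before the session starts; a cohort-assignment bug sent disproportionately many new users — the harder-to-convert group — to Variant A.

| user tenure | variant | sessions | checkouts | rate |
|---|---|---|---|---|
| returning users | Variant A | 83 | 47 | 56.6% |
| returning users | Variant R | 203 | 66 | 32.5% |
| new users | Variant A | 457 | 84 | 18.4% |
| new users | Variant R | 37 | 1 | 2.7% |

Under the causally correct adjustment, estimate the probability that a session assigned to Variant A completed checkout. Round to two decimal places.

0.32

Nothing the variant does changes user tenure; the imbalance is an allocation artefact. With user tenure also predicting the outcome, the pooled figure is confounded, and the within-stratum comparison is the causal one.
Standardising Variant A to the population user tenure mix: 0.367·47/83 + 0.633·84/457 = 0.324.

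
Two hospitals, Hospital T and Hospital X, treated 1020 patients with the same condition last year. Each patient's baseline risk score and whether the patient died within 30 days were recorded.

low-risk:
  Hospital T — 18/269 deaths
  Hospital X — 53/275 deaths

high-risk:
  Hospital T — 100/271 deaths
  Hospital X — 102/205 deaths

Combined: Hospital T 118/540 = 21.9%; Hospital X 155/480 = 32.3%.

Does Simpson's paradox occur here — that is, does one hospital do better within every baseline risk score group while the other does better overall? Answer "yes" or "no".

Within each baseline risk score level (low-risk 6.7% vs 19.3%; high-risk 36.9% vs 49.8%), Hospital T has the lower rate every time. Pooled: 21.9% vs 32.3% — Hospital T has the lower rate overall. They agree.

no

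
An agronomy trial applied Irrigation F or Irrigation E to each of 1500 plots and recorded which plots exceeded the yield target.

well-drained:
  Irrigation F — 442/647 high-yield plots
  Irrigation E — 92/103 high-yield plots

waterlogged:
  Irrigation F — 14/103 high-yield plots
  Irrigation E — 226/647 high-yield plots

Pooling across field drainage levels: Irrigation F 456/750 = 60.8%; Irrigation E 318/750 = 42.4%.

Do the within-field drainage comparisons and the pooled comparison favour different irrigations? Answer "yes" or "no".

Within each field drainage level (well-drained 68.3% vs 89.3%; waterlogged 13.6% vs 34.9%), Irrigation E has the higher rate every time. Pooled: 60.8% vs 42.4% — Irrigation F has the higher rate overall. The two comparisons disagree.

yes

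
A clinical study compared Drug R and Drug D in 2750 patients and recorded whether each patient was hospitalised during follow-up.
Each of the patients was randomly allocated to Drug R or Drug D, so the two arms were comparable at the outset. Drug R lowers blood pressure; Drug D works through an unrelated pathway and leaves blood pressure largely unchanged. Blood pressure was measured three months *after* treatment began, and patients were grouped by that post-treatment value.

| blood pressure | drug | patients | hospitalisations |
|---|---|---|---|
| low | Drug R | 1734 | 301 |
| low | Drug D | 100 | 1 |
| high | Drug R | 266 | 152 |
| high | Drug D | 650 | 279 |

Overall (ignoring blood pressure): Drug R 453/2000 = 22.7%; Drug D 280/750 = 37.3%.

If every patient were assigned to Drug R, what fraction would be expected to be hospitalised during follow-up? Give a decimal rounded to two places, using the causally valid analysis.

The stratified and pooled comparisons disagree (Drug D wins within each blood pressure; Drug R wins overall), so the answer turns on the causal role of blood pressure.
Blood pressure here is a post-treatment variable shaped by the drug; conditioning on it would introduce bias rather than remove it. The overall comparison is the causal one.
So P(outcome | do(Drug R)) is just the pooled rate for Drug R: 453/2000 = 0.227.

0.23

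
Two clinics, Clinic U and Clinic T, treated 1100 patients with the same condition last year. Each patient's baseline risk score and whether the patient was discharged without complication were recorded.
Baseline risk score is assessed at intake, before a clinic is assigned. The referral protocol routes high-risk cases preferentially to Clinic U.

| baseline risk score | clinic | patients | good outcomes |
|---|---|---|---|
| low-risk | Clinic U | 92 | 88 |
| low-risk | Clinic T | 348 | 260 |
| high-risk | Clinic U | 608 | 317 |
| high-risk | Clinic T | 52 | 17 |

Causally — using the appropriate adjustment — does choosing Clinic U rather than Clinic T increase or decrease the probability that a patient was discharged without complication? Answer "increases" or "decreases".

Baseline risk score differs across clinics for reasons unrelated to any effect of the clinic itself, and it separately predicts the outcome — a classic confounder. We must compare within baseline risk score levels.
Within each level — low-risk: 95.7% vs 74.7%; high-risk: 52.1% vs 32.7% — Clinic U is higher every time.

increases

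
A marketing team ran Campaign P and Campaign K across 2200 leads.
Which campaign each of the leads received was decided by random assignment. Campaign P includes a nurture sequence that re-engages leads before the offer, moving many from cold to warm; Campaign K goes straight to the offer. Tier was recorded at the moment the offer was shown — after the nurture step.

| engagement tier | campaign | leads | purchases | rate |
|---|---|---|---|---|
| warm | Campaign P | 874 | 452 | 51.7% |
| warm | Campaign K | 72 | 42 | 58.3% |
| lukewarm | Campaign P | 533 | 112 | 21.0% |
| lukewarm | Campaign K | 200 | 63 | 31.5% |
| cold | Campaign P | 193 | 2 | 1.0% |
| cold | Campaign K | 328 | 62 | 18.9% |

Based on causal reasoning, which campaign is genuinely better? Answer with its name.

Within every engagement tier level Campaign K has the higher rate, yet pooled Campaign P does — Simpson's reversal.
Engagement tier here is a post-treatment variable shaped by the campaign; conditioning on it would introduce bias rather than remove it. The overall comparison is the causal one.
Pooled: Campaign P 35.4% vs Campaign K 27.8%; Campaign P is higher overall.

Campaign P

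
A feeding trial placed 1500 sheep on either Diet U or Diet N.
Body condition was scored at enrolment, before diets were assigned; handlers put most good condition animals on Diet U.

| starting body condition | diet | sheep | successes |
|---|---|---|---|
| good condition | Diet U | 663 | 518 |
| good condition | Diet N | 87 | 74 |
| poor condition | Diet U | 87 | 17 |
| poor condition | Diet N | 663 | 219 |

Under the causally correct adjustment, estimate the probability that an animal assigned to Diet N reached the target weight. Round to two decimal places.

0.59

Within every starting body condition level Diet N has the higher rate, yet pooled Diet U does — Simpson's reversal.
Since starting body condition is a pre-existing factor (not a product of the diet) and it affects the outcome on its own, it is a confounder. The stratified rates, not the pooled rate, identify the causal effect.
Standardising Diet N to the population starting body condition mix: 0.500·74/87 + 0.500·219/663 = 0.590.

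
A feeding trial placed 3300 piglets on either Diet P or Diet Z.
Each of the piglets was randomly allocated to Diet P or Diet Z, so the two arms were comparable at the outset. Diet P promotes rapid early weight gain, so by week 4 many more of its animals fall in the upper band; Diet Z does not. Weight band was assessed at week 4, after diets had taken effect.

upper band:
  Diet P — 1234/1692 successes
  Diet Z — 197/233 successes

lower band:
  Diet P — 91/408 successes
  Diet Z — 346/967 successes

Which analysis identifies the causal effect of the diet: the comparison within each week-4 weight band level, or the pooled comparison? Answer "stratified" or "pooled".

pooled

The stratified and pooled comparisons disagree (Diet Z wins within each week-4 weight band; Diet P wins overall), so the answer turns on the causal role of week-4 weight band.
Week-4 weight band is downstream of the diet. One should not condition on a consequence of treatment, so the overall rates are the right comparison.
Pooled: Diet P 63.1% vs Diet Z 45.2%; Diet P is higher overall.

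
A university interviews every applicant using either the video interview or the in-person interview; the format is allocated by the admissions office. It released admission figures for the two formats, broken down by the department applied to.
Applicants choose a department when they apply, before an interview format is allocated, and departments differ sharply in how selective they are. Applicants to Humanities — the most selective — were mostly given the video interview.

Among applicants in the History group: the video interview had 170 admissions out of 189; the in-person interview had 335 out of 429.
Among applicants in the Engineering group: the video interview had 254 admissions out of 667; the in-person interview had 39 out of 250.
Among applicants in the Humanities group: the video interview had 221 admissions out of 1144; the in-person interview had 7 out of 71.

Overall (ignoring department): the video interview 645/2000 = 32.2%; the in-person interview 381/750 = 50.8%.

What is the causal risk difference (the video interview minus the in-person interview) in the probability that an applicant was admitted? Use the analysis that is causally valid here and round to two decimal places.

The department-specific comparison favours the video interview throughout, but the pooled figures favour the in-person interview. The question is whether to condition on department.
Department is set before the interview format has any effect — it is not caused by the interview format — and it independently drives the outcome. That makes it a confounder, so the causal comparison is within department levels.
Adjusting over the population distribution of department: 0.225·(0.899−0.781) + 0.333·(0.381−0.156) + 0.442·(0.193−0.099) = +0.143.

+0.14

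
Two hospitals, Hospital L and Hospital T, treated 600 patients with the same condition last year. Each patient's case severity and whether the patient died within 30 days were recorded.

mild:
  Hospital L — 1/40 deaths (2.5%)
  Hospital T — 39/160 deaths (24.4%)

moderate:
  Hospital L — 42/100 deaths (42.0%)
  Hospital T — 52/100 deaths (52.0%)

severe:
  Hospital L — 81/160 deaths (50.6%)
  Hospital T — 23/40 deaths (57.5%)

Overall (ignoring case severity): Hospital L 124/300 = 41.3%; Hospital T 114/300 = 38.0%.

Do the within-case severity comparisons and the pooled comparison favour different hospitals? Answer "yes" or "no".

Within each case severity level (mild 2.5% vs 24.4%; moderate 42.0% vs 52.0%; severe 50.6% vs 57.5%), Hospital L has the lower rate every time. Pooled: 41.3% vs 38.0% — Hospital T has the lower rate overall. The two comparisons disagree.

yes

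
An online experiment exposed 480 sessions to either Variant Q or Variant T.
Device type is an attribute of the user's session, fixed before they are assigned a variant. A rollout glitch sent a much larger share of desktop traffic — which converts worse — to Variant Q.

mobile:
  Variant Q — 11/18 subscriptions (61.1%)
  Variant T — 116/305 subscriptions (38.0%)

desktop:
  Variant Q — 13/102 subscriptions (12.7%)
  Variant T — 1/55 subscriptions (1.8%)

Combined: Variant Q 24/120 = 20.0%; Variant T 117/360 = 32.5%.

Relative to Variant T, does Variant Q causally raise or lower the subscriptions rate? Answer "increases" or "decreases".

The stratified and pooled comparisons disagree (Variant Q wins within each device type; Variant T wins overall), so the answer turns on the causal role of device type.
The imbalance in device type arose from how sessions were allocated, not from anything the variant did; and device type independently affects the outcome. The pooled gap is confounded — condition on device type.
Within each level — mobile: 61.1% vs 38.0%; desktop: 12.7% vs 1.8% — Variant Q is higher every time.

increases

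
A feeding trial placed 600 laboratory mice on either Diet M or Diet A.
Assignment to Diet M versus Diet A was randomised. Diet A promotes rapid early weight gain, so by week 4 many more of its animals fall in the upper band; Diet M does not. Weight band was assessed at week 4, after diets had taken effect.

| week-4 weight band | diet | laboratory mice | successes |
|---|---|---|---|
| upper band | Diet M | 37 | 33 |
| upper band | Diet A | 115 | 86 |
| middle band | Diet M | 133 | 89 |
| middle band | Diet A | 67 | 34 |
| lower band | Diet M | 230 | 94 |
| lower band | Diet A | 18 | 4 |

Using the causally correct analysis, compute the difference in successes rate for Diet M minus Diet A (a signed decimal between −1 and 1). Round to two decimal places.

Stratifying would compare diets among laboratory mice the diets themselves sorted into week-4 weight band groups — a form of selection on an intermediate. The unconditioned pooled rates give the total causal effect.
The causal difference is the pooled difference: 0.540 − 0.620 = -0.080.

-0.08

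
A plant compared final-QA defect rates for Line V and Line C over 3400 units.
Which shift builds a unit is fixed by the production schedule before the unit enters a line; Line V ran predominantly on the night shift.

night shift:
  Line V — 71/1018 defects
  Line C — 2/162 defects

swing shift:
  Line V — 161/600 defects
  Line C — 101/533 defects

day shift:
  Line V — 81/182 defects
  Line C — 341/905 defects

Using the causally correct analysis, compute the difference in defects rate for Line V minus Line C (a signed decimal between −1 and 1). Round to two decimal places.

The imbalance in shift arose from how units were allocated, not from anything the line did; and shift independently affects the outcome. The pooled gap is confounded — condition on shift.
Adjusting over the population distribution of shift: 0.347·(0.070−0.012) + 0.333·(0.268−0.189) + 0.320·(0.445−0.377) = +0.068.

+0.07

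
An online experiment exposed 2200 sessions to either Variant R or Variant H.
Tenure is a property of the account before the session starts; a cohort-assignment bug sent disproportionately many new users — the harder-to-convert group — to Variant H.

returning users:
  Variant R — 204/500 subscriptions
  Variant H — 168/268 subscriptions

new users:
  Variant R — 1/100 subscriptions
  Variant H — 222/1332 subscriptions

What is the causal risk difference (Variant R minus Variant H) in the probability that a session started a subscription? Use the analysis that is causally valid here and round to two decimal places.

User tenure differs across variants for reasons unrelated to any effect of the variant itself, and it separately predicts the outcome — a classic confounder. We must compare within user tenure levels.
Adjusting over the population distribution of user tenure: 0.349·(0.408−0.627) + 0.651·(0.010−0.167) = -0.178.

-0.18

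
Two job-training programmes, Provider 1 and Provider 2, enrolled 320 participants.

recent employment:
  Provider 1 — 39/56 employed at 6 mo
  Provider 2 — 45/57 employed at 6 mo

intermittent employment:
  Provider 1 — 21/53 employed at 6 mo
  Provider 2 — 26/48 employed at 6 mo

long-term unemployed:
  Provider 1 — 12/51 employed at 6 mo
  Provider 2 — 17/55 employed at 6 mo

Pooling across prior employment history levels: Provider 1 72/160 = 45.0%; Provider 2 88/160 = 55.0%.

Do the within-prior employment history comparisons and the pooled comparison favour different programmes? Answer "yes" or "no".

no

Within each prior employment history level (recent employment 69.6% vs 78.9%; intermittent employment 39.6% vs 54.2%; long-term unemployed 23.5% vs 30.9%), Provider 2 has the higher rate every time. Pooled: 45.0% vs 55.0% — Provider 2 has the higher rate overall. They agree.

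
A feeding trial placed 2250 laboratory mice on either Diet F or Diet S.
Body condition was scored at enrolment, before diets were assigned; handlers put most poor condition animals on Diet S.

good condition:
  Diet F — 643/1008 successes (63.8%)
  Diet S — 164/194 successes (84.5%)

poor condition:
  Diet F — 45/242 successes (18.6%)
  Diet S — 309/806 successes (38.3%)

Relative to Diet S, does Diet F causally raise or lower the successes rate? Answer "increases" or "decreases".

Within every starting body condition level Diet S has the higher rate, yet pooled Diet F does — Simpson's reversal.
The imbalance in starting body condition arose from how laboratory mice were allocated, not from anything the diet did; and starting body condition independently affects the outcome. The pooled gap is confounded — condition on starting body condition.
Within each level — good condition: 63.8% vs 84.5%; poor condition: 18.6% vs 38.3% — Diet S is higher every time.

decreases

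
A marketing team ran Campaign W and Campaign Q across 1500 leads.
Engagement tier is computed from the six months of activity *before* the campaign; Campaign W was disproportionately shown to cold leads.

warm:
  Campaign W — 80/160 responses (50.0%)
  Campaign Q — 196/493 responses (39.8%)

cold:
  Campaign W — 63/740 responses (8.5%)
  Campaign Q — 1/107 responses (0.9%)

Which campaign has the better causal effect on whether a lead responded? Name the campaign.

The stratified and pooled comparisons disagree (Campaign W wins within each engagement tier; Campaign Q wins overall), so the answer turns on the causal role of engagement tier.
Nothing the campaign does changes engagement tier; the imbalance is an allocation artefact. With engagement tier also predicting the outcome, the pooled figure is confounded, and the within-stratum comparison is the causal one.
Within each level — warm: 50.0% vs 39.8%; cold: 8.5% vs 0.9% — Campaign W is higher every time.

Campaign W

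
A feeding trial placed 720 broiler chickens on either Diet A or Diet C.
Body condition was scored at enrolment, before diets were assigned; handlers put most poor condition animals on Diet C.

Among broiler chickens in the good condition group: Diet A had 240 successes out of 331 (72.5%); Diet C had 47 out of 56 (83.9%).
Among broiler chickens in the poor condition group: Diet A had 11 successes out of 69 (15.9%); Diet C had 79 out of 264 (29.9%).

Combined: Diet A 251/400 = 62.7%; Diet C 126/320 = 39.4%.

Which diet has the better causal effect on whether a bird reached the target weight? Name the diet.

The stratified and pooled comparisons disagree (Diet C wins within each starting body condition; Diet A wins overall), so the answer turns on the causal role of starting body condition.
Starting body condition satisfies the back-door criterion: it is not a descendant of the diet, and it blocks the spurious path from diet to outcome. Adjusting for it (i.e., using the within-starting body condition rates) gives the causal effect.
Within each level — good condition: 72.5% vs 83.9%; poor condition: 15.9% vs 29.9% — Diet C is higher every time.

Diet C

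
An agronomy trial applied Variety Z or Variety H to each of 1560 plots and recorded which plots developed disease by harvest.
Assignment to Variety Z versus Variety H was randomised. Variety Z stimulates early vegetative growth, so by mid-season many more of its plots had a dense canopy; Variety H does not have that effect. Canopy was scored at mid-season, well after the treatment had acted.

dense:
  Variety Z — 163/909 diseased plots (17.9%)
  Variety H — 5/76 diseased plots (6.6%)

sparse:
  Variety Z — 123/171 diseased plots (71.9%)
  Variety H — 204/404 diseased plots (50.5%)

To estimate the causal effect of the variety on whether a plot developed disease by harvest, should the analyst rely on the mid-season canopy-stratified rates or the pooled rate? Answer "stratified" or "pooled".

pooled

Because the variety influences mid-season canopy, mid-season canopy is a post-treatment mediator, not a confounder. Stratifying on it would bias the estimate; the causal effect is the crude pooled difference.
Pooled: Variety Z 26.5% vs Variety H 43.5%; Variety Z is lower overall.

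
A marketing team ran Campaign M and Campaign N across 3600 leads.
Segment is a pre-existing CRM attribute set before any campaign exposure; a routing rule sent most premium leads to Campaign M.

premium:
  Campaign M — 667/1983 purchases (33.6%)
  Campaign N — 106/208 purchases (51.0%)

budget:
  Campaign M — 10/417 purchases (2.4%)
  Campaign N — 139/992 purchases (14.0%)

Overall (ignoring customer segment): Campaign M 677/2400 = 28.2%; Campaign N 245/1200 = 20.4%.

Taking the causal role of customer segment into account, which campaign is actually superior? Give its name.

Campaign N

The customer segment-specific comparison favours Campaign N throughout, but the pooled figures favour Campaign M. The question is whether to condition on customer segment.
Customer segment satisfies the back-door criterion: it is not a descendant of the campaign, and it blocks the spurious path from campaign to outcome. Adjusting for it (i.e., using the within-customer segment rates) gives the causal effect.
Within each level — premium: 33.6% vs 51.0%; budget: 2.4% vs 14.0% — Campaign N is higher every time.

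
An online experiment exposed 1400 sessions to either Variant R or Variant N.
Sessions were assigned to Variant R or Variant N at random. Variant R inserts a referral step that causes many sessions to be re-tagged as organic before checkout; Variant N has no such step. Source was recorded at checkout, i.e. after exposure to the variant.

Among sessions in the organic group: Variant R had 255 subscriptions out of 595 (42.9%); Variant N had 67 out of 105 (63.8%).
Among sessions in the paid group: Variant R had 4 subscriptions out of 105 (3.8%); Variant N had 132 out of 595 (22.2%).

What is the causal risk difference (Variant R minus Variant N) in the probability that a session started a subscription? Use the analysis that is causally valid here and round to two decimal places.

+0.09

Variant N is higher inside every traffic source stratum but Variant R is higher in aggregate. Whether to stratify depends on how traffic source relates to the variant.
The distribution of traffic source is itself part of what the variant does — it is an intermediate outcome. Holding it fixed would remove that part of the effect; the total effect is the pooled difference.
The causal difference is the pooled difference: 0.370 − 0.284 = +0.086.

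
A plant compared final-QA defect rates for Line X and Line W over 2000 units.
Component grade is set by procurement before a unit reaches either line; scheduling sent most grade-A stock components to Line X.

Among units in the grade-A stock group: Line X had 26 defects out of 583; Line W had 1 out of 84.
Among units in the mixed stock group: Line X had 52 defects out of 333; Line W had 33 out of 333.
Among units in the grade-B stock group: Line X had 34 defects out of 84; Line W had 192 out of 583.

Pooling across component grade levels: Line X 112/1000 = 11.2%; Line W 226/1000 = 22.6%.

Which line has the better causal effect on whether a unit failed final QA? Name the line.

Component grade differs across lines for reasons unrelated to any effect of the line itself, and it separately predicts the outcome — a classic confounder. We must compare within component grade levels.
Within each level — grade-A stock: 4.5% vs 1.2%; mixed stock: 15.6% vs 9.9%; grade-B stock: 40.5% vs 32.9% — Line W is lower every time.

Line W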